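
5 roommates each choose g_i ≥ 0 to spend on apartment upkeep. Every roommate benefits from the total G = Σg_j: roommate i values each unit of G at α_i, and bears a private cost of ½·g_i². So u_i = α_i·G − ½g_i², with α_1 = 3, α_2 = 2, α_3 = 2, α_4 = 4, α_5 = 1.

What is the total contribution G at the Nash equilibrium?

12

Roommate i's FOC: ∂u_i/∂g_i = α_i − g_i = 0, so g_i* = α_i.
NE contributions = (3, 2, 2, 4, 1); G = 12.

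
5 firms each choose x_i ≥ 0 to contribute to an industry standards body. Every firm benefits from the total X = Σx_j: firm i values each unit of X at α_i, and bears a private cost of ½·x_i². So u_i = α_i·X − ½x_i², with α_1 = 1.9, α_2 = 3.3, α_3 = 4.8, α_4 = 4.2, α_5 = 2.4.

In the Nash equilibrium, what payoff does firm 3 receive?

Firm i's FOC: ∂u_i/∂x_i = α_i − x_i = 0, so x_i* = α_i.
NE contributions = (1.9, 3.3, 4.8, 4.2, 2.4); X = 16.6.
u_3 = α_3·X − ½·(x_3)² = 4.8·16.6 − ½·4.8² = 68.16.

68.16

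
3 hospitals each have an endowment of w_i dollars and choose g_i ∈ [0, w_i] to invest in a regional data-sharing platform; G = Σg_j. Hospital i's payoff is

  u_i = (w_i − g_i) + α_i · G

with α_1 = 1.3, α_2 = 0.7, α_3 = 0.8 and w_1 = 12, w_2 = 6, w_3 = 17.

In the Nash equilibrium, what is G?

∂u_i/∂g_i = α_i − 1, so hospital i contributes w_i if α_i > 1, else 0.
α_i > 1 for i ∈ {1}; NE contributions (12, 0, 0), G = 12.

12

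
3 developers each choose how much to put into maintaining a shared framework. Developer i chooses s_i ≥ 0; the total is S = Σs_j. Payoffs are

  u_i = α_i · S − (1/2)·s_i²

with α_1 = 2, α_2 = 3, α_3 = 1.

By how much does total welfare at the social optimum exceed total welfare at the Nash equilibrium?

Developer i's FOC: ∂u_i/∂s_i = α_i − s_i = 0, so s_i* = α_i.
NE contributions = (2, 3, 1); S = 6.
W^NE = (Σα)·S − ½Σα_i² = 6² − ½·14 = 29.
Planner sets s_i = Σα_j = 6 for every i, so S^SO = 3·6 = 18.
W^SO = (Σα)·S^SO − ½·3·(Σα)² = (3/2)·6² = 54.
Deadweight loss = W^SO − W^NE = 25.

25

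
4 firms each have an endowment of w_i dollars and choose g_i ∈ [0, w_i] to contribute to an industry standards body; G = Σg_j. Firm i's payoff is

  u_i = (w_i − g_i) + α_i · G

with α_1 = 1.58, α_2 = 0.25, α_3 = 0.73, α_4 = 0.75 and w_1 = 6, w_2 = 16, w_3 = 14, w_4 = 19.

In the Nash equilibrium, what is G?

6

∂u_i/∂g_i = α_i − 1, so firm i contributes w_i if α_i > 1, else 0.
α_i > 1 for i ∈ {1}; NE contributions (6, 0, 0, 0), G = 6.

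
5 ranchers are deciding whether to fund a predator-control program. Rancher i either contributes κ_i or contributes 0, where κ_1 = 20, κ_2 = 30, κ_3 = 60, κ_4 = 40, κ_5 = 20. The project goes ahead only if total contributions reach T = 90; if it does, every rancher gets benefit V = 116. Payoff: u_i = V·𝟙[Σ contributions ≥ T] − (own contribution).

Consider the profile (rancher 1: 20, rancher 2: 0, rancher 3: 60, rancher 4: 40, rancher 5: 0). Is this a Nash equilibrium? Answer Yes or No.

No

Total = 120 ≥ 90: provided.
Rancher 1 (pledges 20, payoff 96): dropping to 0 → total 100, payoff 116. Profitable deviation.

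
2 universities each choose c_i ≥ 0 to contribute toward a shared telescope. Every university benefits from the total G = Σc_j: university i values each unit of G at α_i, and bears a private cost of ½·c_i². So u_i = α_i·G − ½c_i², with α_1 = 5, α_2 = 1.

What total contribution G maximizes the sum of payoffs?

12

Planner FOC: ∂(Σu_j)/∂c_i = (Σα_j) − c_i = 0, so c_i^SO = Σα_j = 6 for every i; G^SO = 12.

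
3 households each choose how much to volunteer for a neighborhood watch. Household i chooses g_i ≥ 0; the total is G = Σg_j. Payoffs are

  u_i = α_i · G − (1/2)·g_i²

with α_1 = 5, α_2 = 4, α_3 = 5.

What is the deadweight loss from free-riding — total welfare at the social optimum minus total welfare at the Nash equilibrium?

131

Household i's FOC: ∂u_i/∂g_i = α_i − g_i = 0, so g_i* = α_i.
NE contributions = (5, 4, 5); G = 14.
W^NE = (Σα)·G − ½Σα_i² = 14² − ½·66 = 163.
Planner sets g_i = Σα_j = 14 for every i, so G^SO = 3·14 = 42.
W^SO = (Σα)·G^SO − ½·3·(Σα)² = (3/2)·14² = 294.
Deadweight loss = W^SO − W^NE = 131.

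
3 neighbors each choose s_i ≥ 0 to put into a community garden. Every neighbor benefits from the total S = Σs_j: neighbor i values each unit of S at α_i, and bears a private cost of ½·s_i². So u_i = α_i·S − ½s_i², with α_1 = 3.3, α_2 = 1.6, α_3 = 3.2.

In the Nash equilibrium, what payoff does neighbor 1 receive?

21.285

Neighbor i's FOC: ∂u_i/∂s_i = α_i − s_i = 0, so s_i* = α_i.
NE contributions = (3.3, 1.6, 3.2); S = 8.1.
u_1 = α_1·S − ½·(s_1)² = 3.3·8.1 − ½·3.3² = 21.285.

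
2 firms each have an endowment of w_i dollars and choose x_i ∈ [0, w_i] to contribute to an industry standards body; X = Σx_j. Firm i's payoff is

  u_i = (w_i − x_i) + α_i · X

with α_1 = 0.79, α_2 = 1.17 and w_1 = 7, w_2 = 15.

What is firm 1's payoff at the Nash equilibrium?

∂u_i/∂x_i = α_i − 1, so firm i contributes w_i if α_i > 1, else 0.
α_i > 1 for i ∈ {2}; NE contributions (0, 15), X = 15.
u_1 = (7 − 0) + 0.79·15 = 18.85.

18.85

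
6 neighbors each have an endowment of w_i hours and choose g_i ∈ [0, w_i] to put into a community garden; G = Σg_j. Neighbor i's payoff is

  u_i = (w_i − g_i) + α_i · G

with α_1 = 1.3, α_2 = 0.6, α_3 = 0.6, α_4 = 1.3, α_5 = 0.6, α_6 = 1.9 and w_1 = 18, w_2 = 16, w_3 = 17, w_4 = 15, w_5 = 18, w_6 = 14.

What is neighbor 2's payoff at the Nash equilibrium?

∂u_i/∂g_i = α_i − 1, so neighbor i contributes w_i if α_i > 1, else 0.
α_i > 1 for i ∈ {1, 4, 6}; NE contributions (18, 0, 0, 15, 0, 14), G = 47.
u_2 = (16 − 0) + 0.6·47 = 44.2.

44.2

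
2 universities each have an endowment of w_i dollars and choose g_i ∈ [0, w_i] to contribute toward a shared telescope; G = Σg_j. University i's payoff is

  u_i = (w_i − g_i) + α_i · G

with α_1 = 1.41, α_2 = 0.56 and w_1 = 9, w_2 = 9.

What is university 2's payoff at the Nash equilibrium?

∂u_i/∂g_i = α_i − 1, so university i contributes w_i if α_i > 1, else 0.
α_i > 1 for i ∈ {1}; NE contributions (9, 0), G = 9.
u_2 = (9 − 0) + 0.56·9 = 14.04.

14.04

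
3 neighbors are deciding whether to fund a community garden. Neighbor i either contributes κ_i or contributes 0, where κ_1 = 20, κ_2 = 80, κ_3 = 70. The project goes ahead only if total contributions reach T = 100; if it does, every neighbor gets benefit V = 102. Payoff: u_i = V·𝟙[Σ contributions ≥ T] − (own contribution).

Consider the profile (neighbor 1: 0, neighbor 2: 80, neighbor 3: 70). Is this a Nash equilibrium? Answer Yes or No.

Total = 150 ≥ 100: provided.
Neighbor 1 (pledges 0, payoff 102): pledging 20 → total 170, payoff 82. No gain.
Neighbor 2 (pledges 80, payoff 22): dropping to 0 → total 70, payoff 0. No gain.
Neighbor 3 (pledges 70, payoff 32): dropping to 0 → total 80, payoff 0. No gain.

Yes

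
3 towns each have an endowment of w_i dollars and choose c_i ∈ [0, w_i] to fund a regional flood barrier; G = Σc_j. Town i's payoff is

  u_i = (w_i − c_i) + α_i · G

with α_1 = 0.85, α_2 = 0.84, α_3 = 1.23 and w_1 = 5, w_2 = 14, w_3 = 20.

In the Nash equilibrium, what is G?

∂u_i/∂c_i = α_i − 1, so town i contributes w_i if α_i > 1, else 0.
α_i > 1 for i ∈ {3}; NE contributions (0, 0, 20), G = 20.

20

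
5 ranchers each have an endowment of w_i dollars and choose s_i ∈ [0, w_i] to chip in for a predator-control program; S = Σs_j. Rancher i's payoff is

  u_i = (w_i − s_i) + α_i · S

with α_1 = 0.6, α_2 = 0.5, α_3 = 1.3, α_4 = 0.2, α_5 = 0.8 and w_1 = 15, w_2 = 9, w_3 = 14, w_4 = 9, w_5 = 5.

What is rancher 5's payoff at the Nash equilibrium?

16.2

∂u_i/∂s_i = α_i − 1, so rancher i contributes w_i if α_i > 1, else 0.
α_i > 1 for i ∈ {3}; NE contributions (0, 0, 14, 0, 0), S = 14.
u_5 = (5 − 0) + 0.8·14 = 16.2.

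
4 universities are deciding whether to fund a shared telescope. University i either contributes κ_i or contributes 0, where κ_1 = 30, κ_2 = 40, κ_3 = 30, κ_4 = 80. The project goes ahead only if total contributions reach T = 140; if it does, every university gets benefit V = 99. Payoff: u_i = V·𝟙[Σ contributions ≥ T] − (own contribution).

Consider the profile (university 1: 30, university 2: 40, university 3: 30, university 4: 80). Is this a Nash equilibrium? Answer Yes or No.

Total = 180 ≥ 140: provided.
University 1 (pledges 30, payoff 69): dropping to 0 → total 150, payoff 99. Profitable deviation.

No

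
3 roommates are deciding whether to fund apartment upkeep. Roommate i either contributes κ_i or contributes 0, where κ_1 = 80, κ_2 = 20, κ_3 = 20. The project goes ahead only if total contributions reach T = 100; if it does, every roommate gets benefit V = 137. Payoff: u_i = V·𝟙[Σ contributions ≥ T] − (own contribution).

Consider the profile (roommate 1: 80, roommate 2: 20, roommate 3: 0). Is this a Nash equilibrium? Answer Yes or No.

Total = 100 ≥ 100: provided.
Roommate 1 (pledges 80, payoff 57): dropping to 0 → total 20, payoff 0. No gain.
Roommate 2 (pledges 20, payoff 117): dropping to 0 → total 80, payoff 0. No gain.
Roommate 3 (pledges 0, payoff 137): pledging 20 → total 120, payoff 117. No gain.

Yes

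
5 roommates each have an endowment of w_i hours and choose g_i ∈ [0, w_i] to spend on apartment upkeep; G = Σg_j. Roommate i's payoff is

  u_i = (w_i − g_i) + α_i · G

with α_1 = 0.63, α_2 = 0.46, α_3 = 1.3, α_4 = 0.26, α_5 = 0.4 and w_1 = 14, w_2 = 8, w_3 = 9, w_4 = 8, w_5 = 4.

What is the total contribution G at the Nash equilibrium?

∂u_i/∂g_i = α_i − 1, so roommate i contributes w_i if α_i > 1, else 0.
α_i > 1 for i ∈ {3}; NE contributions (0, 0, 9, 0, 0), G = 9.

9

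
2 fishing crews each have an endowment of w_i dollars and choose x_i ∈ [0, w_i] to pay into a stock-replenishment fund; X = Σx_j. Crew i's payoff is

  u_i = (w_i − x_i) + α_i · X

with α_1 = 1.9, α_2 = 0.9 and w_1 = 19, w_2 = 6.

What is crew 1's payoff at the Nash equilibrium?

36.1

∂u_i/∂x_i = α_i − 1, so crew i contributes w_i if α_i > 1, else 0.
α_i > 1 for i ∈ {1}; NE contributions (19, 0), X = 19.
u_1 = (19 − 19) + 1.9·19 = 36.1.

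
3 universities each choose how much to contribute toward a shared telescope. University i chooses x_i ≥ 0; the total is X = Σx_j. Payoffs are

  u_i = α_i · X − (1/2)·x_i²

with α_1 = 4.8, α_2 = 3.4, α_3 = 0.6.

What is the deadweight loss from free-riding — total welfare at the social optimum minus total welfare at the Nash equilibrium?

56.2

University i's FOC: ∂u_i/∂x_i = α_i − x_i = 0, so x_i* = α_i.
NE contributions = (4.8, 3.4, 0.6); X = 8.8.
W^NE = (Σα)·X − ½Σα_i² = 8.8² − ½·34.96 = 59.96.
Planner sets x_i = Σα_j = 8.8 for every i, so X^SO = 3·8.8 = 26.4.
W^SO = (Σα)·X^SO − ½·3·(Σα)² = (3/2)·8.8² = 116.16.
Deadweight loss = W^SO − W^NE = 56.2.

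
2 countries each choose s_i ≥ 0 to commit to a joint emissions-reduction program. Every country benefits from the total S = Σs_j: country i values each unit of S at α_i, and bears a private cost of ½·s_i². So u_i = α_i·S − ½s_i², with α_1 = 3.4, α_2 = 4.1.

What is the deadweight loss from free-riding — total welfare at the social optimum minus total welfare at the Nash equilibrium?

Country i's FOC: ∂u_i/∂s_i = α_i − s_i = 0, so s_i* = α_i.
NE contributions = (3.4, 4.1); S = 7.5.
W^NE = (Σα)·S − ½Σα_i² = 7.5² − ½·28.37 = 42.065.
Planner sets s_i = Σα_j = 7.5 for every i, so S^SO = 2·7.5 = 15.
W^SO = (Σα)·S^SO − ½·2·(Σα)² = (2/2)·7.5² = 56.25.
Deadweight loss = W^SO − W^NE = 14.185.

14.185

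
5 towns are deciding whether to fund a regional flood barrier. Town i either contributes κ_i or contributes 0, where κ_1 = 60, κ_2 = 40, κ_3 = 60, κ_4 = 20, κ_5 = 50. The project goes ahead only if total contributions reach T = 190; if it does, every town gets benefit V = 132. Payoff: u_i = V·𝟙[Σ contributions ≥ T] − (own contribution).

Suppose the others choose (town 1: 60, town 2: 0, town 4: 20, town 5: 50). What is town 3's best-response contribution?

Others' total = 130. Contributing 60 brings total to 190 ≥ 190: gain V − κ_3 = 72.
Best response: 60.

60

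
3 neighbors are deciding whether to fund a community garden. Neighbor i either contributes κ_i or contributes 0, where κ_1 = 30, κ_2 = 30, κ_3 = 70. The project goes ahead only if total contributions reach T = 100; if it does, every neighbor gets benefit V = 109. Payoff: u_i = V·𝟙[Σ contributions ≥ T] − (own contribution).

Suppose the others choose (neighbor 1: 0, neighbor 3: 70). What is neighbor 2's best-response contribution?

Others' total = 70. Contributing 30 brings total to 100 ≥ 100: gain V − κ_2 = 79.
Best response: 30.

30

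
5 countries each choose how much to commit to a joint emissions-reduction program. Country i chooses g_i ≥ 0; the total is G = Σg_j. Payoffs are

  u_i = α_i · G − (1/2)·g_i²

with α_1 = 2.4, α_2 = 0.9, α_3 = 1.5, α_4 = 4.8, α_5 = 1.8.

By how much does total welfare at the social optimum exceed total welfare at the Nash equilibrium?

212.49

Country i's FOC: ∂u_i/∂g_i = α_i − g_i = 0, so g_i* = α_i.
NE contributions = (2.4, 0.9, 1.5, 4.8, 1.8); G = 11.4.
W^NE = (Σα)·G − ½Σα_i² = 11.4² − ½·35.1 = 112.41.
Planner sets g_i = Σα_j = 11.4 for every i, so G^SO = 5·11.4 = 57.
W^SO = (Σα)·G^SO − ½·5·(Σα)² = (5/2)·11.4² = 324.9.
Deadweight loss = W^SO − W^NE = 212.49.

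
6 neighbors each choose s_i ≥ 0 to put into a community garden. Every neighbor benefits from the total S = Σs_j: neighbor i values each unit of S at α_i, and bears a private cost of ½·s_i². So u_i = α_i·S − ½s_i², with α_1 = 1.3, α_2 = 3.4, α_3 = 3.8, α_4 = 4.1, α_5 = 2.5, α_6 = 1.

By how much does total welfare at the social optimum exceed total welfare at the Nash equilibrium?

544.295

Neighbor i's FOC: ∂u_i/∂s_i = α_i − s_i = 0, so s_i* = α_i.
NE contributions = (1.3, 3.4, 3.8, 4.1, 2.5, 1); S = 16.1.
W^NE = (Σα)·S − ½Σα_i² = 16.1² − ½·51.75 = 233.335.
Planner sets s_i = Σα_j = 16.1 for every i, so S^SO = 6·16.1 = 96.6.
W^SO = (Σα)·S^SO − ½·6·(Σα)² = (6/2)·16.1² = 777.63.
Deadweight loss = W^SO − W^NE = 544.295.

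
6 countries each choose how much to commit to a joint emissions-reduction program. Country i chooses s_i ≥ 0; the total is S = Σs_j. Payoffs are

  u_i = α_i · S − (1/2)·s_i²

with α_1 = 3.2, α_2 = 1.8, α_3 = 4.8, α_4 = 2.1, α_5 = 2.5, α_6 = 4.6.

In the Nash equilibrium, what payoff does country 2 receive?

Country i's FOC: ∂u_i/∂s_i = α_i − s_i = 0, so s_i* = α_i.
NE contributions = (3.2, 1.8, 4.8, 2.1, 2.5, 4.6); S = 19.
u_2 = α_2·S − ½·(s_2)² = 1.8·19 − ½·1.8² = 32.58.

32.58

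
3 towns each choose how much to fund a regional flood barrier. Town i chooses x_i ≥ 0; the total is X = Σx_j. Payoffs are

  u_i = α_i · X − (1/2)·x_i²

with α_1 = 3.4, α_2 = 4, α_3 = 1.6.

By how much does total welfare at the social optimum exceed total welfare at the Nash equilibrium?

55.56

Town i's FOC: ∂u_i/∂x_i = α_i − x_i = 0, so x_i* = α_i.
NE contributions = (3.4, 4, 1.6); X = 9.
W^NE = (Σα)·X − ½Σα_i² = 9² − ½·30.12 = 65.94.
Planner sets x_i = Σα_j = 9 for every i, so X^SO = 3·9 = 27.
W^SO = (Σα)·X^SO − ½·3·(Σα)² = (3/2)·9² = 121.5.
Deadweight loss = W^SO − W^NE = 55.56.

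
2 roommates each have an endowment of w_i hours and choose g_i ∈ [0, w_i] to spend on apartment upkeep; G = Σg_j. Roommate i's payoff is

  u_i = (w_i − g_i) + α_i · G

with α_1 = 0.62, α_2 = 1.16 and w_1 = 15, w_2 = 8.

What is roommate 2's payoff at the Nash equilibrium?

9.28

∂u_i/∂g_i = α_i − 1, so roommate i contributes w_i if α_i > 1, else 0.
α_i > 1 for i ∈ {2}; NE contributions (0, 8), G = 8.
u_2 = (8 − 8) + 1.16·8 = 9.28.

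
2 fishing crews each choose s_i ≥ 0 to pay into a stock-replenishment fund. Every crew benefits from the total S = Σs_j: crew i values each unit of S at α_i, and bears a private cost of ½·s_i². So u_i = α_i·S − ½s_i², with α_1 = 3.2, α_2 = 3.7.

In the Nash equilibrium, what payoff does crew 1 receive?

Crew i's FOC: ∂u_i/∂s_i = α_i − s_i = 0, so s_i* = α_i.
NE contributions = (3.2, 3.7); S = 6.9.
u_1 = α_1·S − ½·(s_1)² = 3.2·6.9 − ½·3.2² = 16.96.

16.96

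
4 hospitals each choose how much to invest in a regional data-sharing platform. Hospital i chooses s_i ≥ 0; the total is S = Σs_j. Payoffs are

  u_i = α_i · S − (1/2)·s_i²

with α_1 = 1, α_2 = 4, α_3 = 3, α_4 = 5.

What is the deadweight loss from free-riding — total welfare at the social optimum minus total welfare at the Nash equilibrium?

194.5

Hospital i's FOC: ∂u_i/∂s_i = α_i − s_i = 0, so s_i* = α_i.
NE contributions = (1, 4, 3, 5); S = 13.
W^NE = (Σα)·S − ½Σα_i² = 13² − ½·51 = 143.5.
Planner sets s_i = Σα_j = 13 for every i, so S^SO = 4·13 = 52.
W^SO = (Σα)·S^SO − ½·4·(Σα)² = (4/2)·13² = 338.
Deadweight loss = W^SO − W^NE = 194.5.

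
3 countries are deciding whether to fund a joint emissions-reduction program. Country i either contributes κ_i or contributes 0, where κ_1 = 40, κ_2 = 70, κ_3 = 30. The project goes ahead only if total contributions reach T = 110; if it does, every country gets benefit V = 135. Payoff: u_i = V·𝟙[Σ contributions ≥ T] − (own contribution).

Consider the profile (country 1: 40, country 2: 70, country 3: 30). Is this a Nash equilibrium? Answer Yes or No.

No

Total = 140 ≥ 110: provided.
Country 1 (pledges 40, payoff 95): dropping to 0 → total 100, payoff 0. No gain.
Country 2 (pledges 70, payoff 65): dropping to 0 → total 70, payoff 0. No gain.
Country 3 (pledges 30, payoff 105): dropping to 0 → total 110, payoff 135. Profitable deviation.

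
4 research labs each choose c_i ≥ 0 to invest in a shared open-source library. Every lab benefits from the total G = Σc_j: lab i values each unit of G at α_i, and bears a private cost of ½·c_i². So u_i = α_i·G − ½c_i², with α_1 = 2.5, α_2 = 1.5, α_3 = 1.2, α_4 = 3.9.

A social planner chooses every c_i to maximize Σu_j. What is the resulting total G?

36.4

Planner FOC: ∂(Σu_j)/∂c_i = (Σα_j) − c_i = 0, so c_i^SO = Σα_j = 9.1 for every i; G^SO = 36.4.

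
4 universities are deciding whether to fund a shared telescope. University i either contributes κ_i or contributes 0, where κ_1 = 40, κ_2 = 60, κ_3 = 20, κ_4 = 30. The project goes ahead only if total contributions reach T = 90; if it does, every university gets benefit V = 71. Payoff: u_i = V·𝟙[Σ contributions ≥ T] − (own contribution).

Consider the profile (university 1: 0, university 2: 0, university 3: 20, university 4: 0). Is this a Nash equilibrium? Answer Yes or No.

No

Total = 20 < 90: not provided.
University 1 (pledges 0, payoff 0): pledging 40 → total 60, payoff -40. No gain.
University 2 (pledges 0, payoff 0): pledging 60 → total 80, payoff -60. No gain.
University 3 (pledges 20, payoff -20): dropping to 0 → total 0, payoff 0. Profitable deviation.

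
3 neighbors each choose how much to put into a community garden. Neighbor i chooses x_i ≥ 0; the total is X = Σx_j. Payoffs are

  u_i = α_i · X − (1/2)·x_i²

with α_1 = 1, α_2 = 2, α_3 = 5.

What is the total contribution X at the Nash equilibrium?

Neighbor i's FOC: ∂u_i/∂x_i = α_i − x_i = 0, so x_i* = α_i.
NE contributions = (1, 2, 5); X = 8.

8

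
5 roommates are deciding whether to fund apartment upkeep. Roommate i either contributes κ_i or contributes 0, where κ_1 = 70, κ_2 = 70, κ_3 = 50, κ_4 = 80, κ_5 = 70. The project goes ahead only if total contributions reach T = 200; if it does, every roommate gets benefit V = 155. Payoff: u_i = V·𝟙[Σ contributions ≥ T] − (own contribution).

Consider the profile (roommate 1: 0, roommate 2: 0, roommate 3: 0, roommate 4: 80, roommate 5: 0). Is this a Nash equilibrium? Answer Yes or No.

Total = 80 < 200: not provided.
Roommate 1 (pledges 0, payoff 0): pledging 70 → total 150, payoff -70. No gain.
Roommate 2 (pledges 0, payoff 0): pledging 70 → total 150, payoff -70. No gain.
Roommate 3 (pledges 0, payoff 0): pledging 50 → total 130, payoff -50. No gain.
Roommate 4 (pledges 80, payoff -80): dropping to 0 → total 0, payoff 0. Profitable deviation.

No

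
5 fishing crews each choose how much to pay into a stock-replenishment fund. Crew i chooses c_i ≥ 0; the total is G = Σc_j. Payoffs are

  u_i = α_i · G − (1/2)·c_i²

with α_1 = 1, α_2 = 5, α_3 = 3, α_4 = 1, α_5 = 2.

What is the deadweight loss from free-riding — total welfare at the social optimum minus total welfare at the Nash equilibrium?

Crew i's FOC: ∂u_i/∂c_i = α_i − c_i = 0, so c_i* = α_i.
NE contributions = (1, 5, 3, 1, 2); G = 12.
W^NE = (Σα)·G − ½Σα_i² = 12² − ½·40 = 124.
Planner sets c_i = Σα_j = 12 for every i, so G^SO = 5·12 = 60.
W^SO = (Σα)·G^SO − ½·5·(Σα)² = (5/2)·12² = 360.
Deadweight loss = W^SO − W^NE = 236.

236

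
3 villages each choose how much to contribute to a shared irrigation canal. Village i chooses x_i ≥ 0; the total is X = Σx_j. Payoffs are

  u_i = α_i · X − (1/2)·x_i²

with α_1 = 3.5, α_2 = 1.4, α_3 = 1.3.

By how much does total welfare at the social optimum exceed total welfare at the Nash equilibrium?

Village i's FOC: ∂u_i/∂x_i = α_i − x_i = 0, so x_i* = α_i.
NE contributions = (3.5, 1.4, 1.3); X = 6.2.
W^NE = (Σα)·X − ½Σα_i² = 6.2² − ½·15.9 = 30.49.
Planner sets x_i = Σα_j = 6.2 for every i, so X^SO = 3·6.2 = 18.6.
W^SO = (Σα)·X^SO − ½·3·(Σα)² = (3/2)·6.2² = 57.66.
Deadweight loss = W^SO − W^NE = 27.17.

27.17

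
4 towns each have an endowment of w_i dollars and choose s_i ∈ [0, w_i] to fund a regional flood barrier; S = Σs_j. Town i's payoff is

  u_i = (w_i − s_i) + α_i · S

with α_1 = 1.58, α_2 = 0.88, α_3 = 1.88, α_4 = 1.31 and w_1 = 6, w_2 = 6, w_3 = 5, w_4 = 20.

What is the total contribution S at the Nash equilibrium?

∂u_i/∂s_i = α_i − 1, so town i contributes w_i if α_i > 1, else 0.
α_i > 1 for i ∈ {1, 3, 4}; NE contributions (6, 0, 5, 20), S = 31.

31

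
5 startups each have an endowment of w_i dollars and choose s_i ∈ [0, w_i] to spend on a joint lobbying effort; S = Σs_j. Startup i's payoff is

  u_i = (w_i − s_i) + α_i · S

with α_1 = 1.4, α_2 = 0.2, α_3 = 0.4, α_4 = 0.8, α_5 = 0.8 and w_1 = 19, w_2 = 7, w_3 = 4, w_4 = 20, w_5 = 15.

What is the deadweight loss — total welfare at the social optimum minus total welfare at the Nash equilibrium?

∂u_i/∂s_i = α_i − 1, so startup i contributes w_i if α_i > 1, else 0.
α_i > 1 for i ∈ {1}; NE contributions (19, 0, 0, 0, 0), S = 19.
W^NE = Σw_i − S^NE + (Σα_i)·S^NE = 65 + 2.6·19 = 114.4.
Planner: ∂(Σu_j)/∂s_i = Σα_j − 1 = 2.6 > 0, so everyone contributes w_i; S^SO = 65, W^SO = 65 + 2.6·65 = 234.
Deadweight loss = 119.6.

119.6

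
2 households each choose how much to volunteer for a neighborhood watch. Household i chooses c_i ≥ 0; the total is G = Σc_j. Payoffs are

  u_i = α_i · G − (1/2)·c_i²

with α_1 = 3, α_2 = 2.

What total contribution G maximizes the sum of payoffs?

10

Planner FOC: ∂(Σu_j)/∂c_i = (Σα_j) − c_i = 0, so c_i^SO = Σα_j = 5 for every i; G^SO = 10.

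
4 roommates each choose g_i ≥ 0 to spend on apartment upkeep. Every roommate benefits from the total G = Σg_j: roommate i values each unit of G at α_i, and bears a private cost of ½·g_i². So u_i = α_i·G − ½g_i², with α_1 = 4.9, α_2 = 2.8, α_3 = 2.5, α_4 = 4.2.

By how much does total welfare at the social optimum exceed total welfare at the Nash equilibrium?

Roommate i's FOC: ∂u_i/∂g_i = α_i − g_i = 0, so g_i* = α_i.
NE contributions = (4.9, 2.8, 2.5, 4.2); G = 14.4.
W^NE = (Σα)·G − ½Σα_i² = 14.4² − ½·55.74 = 179.49.
Planner sets g_i = Σα_j = 14.4 for every i, so G^SO = 4·14.4 = 57.6.
W^SO = (Σα)·G^SO − ½·4·(Σα)² = (4/2)·14.4² = 414.72.
Deadweight loss = W^SO − W^NE = 235.23.

235.23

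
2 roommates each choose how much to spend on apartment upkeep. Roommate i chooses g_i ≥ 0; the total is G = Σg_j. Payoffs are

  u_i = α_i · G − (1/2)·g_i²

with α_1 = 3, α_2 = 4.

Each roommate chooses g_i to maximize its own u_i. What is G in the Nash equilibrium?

Roommate i's FOC: ∂u_i/∂g_i = α_i − g_i = 0, so g_i* = α_i.
NE contributions = (3, 4); G = 7.

7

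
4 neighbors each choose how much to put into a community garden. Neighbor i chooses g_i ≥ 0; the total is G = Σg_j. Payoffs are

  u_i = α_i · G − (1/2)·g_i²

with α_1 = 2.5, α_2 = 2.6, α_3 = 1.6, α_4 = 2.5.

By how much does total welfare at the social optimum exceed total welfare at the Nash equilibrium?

95.55

Neighbor i's FOC: ∂u_i/∂g_i = α_i − g_i = 0, so g_i* = α_i.
NE contributions = (2.5, 2.6, 1.6, 2.5); G = 9.2.
W^NE = (Σα)·G − ½Σα_i² = 9.2² − ½·21.82 = 73.73.
Planner sets g_i = Σα_j = 9.2 for every i, so G^SO = 4·9.2 = 36.8.
W^SO = (Σα)·G^SO − ½·4·(Σα)² = (4/2)·9.2² = 169.28.
Deadweight loss = W^SO − W^NE = 95.55.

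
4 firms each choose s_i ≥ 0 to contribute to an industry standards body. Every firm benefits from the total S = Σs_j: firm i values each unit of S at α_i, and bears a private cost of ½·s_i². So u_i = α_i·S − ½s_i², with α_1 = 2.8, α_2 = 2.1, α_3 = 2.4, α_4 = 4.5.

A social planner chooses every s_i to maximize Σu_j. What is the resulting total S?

Planner FOC: ∂(Σu_j)/∂s_i = (Σα_j) − s_i = 0, so s_i^SO = Σα_j = 11.8 for every i; S^SO = 47.2.

47.2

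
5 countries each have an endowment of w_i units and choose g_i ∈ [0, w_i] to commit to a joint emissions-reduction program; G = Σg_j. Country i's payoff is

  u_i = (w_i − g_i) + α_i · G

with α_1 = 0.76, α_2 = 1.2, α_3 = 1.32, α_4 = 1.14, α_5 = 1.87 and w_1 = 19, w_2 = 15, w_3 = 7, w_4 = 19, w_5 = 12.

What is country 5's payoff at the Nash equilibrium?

∂u_i/∂g_i = α_i − 1, so country i contributes w_i if α_i > 1, else 0.
α_i > 1 for i ∈ {2, 3, 4, 5}; NE contributions (0, 15, 7, 19, 12), G = 53.
u_5 = (12 − 12) + 1.87·53 = 99.11.

99.11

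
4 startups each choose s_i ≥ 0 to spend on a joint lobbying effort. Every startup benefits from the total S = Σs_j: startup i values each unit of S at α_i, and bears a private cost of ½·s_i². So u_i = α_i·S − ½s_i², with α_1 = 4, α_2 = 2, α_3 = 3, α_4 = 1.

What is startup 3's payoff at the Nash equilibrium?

Startup i's FOC: ∂u_i/∂s_i = α_i − s_i = 0, so s_i* = α_i.
NE contributions = (4, 2, 3, 1); S = 10.
u_3 = α_3·S − ½·(s_3)² = 3·10 − ½·3² = 25.5.

25.5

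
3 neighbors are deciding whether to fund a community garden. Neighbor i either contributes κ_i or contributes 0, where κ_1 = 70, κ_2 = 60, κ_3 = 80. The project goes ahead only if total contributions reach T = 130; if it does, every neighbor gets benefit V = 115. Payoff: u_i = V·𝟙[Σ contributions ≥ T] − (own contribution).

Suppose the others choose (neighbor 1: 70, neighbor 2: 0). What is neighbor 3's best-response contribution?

80

Others' total = 70. Contributing 80 brings total to 150 ≥ 130: gain V − κ_3 = 35.
Best response: 80.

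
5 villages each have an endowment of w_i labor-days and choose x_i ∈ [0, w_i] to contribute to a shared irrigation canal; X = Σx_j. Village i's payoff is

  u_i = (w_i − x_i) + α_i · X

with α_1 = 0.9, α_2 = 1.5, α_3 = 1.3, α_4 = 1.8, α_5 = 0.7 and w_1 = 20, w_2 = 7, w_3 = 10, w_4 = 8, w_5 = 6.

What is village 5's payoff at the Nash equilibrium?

23.5

∂u_i/∂x_i = α_i − 1, so village i contributes w_i if α_i > 1, else 0.
α_i > 1 for i ∈ {2, 3, 4}; NE contributions (0, 7, 10, 8, 0), X = 25.
u_5 = (6 − 0) + 0.7·25 = 23.5.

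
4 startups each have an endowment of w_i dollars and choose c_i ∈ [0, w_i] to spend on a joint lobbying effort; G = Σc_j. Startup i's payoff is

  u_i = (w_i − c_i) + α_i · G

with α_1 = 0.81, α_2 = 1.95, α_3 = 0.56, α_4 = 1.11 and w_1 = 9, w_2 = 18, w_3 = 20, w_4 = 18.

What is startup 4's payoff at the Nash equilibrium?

39.96

∂u_i/∂c_i = α_i − 1, so startup i contributes w_i if α_i > 1, else 0.
α_i > 1 for i ∈ {2, 4}; NE contributions (0, 18, 0, 18), G = 36.
u_4 = (18 − 18) + 1.11·36 = 39.96.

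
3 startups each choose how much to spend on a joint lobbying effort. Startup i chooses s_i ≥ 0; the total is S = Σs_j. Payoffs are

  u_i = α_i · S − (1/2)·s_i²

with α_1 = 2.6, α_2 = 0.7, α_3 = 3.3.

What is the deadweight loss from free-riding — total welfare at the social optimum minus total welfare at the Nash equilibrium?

Startup i's FOC: ∂u_i/∂s_i = α_i − s_i = 0, so s_i* = α_i.
NE contributions = (2.6, 0.7, 3.3); S = 6.6.
W^NE = (Σα)·S − ½Σα_i² = 6.6² − ½·18.14 = 34.49.
Planner sets s_i = Σα_j = 6.6 for every i, so S^SO = 3·6.6 = 19.8.
W^SO = (Σα)·S^SO − ½·3·(Σα)² = (3/2)·6.6² = 65.34.
Deadweight loss = W^SO − W^NE = 30.85.

30.85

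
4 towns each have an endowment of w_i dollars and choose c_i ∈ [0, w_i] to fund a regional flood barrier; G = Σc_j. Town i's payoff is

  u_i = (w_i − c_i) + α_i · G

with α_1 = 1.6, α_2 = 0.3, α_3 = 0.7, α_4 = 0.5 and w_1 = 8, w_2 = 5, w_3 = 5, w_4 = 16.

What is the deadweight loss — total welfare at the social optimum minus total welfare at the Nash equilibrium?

54.6

∂u_i/∂c_i = α_i − 1, so town i contributes w_i if α_i > 1, else 0.
α_i > 1 for i ∈ {1}; NE contributions (8, 0, 0, 0), G = 8.
W^NE = Σw_i − G^NE + (Σα_i)·G^NE = 34 + 2.1·8 = 50.8.
Planner: ∂(Σu_j)/∂c_i = Σα_j − 1 = 2.1 > 0, so everyone contributes w_i; G^SO = 34, W^SO = 34 + 2.1·34 = 105.4.
Deadweight loss = 54.6.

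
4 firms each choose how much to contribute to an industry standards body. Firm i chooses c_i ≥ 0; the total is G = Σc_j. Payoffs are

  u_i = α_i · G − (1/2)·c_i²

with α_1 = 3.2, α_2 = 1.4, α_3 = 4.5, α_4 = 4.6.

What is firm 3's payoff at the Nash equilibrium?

Firm i's FOC: ∂u_i/∂c_i = α_i − c_i = 0, so c_i* = α_i.
NE contributions = (3.2, 1.4, 4.5, 4.6); G = 13.7.
u_3 = α_3·G − ½·(c_3)² = 4.5·13.7 − ½·4.5² = 51.525.

51.525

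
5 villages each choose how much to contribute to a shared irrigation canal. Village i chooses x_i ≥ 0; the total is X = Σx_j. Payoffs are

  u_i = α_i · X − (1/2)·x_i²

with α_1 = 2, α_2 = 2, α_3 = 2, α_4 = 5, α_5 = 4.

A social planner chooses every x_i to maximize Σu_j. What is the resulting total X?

75

Planner FOC: ∂(Σu_j)/∂x_i = (Σα_j) − x_i = 0, so x_i^SO = Σα_j = 15 for every i; X^SO = 75.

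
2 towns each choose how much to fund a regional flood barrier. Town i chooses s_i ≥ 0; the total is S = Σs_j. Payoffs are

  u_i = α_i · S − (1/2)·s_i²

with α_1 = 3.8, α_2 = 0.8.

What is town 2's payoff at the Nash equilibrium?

Town i's FOC: ∂u_i/∂s_i = α_i − s_i = 0, so s_i* = α_i.
NE contributions = (3.8, 0.8); S = 4.6.
u_2 = α_2·S − ½·(s_2)² = 0.8·4.6 − ½·0.8² = 3.36.

3.36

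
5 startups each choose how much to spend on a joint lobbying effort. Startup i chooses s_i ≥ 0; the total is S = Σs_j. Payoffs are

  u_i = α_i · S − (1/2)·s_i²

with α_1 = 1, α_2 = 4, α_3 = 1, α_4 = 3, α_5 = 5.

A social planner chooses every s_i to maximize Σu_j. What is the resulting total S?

70

Planner FOC: ∂(Σu_j)/∂s_i = (Σα_j) − s_i = 0, so s_i^SO = Σα_j = 14 for every i; S^SO = 70.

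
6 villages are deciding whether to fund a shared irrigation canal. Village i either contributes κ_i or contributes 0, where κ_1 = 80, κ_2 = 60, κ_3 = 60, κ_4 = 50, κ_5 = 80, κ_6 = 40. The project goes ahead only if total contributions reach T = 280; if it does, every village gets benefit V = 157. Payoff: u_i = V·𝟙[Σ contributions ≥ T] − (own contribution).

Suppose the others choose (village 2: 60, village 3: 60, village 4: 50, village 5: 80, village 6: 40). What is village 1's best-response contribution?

0

Others' total = 290 ≥ 280; contributing adds cost 80 for no extra benefit.
Best response: 0.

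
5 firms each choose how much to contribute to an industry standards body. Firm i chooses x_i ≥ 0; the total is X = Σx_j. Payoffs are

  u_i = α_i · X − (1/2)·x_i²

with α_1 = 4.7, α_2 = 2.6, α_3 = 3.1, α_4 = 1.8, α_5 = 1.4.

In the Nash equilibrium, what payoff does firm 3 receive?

Firm i's FOC: ∂u_i/∂x_i = α_i − x_i = 0, so x_i* = α_i.
NE contributions = (4.7, 2.6, 3.1, 1.8, 1.4); X = 13.6.
u_3 = α_3·X − ½·(x_3)² = 3.1·13.6 − ½·3.1² = 37.355.

37.355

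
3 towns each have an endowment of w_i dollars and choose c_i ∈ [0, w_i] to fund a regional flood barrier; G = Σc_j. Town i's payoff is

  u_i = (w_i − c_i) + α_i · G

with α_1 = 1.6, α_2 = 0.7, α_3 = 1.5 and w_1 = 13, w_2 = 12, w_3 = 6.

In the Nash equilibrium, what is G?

∂u_i/∂c_i = α_i − 1, so town i contributes w_i if α_i > 1, else 0.
α_i > 1 for i ∈ {1, 3}; NE contributions (13, 0, 6), G = 19.

19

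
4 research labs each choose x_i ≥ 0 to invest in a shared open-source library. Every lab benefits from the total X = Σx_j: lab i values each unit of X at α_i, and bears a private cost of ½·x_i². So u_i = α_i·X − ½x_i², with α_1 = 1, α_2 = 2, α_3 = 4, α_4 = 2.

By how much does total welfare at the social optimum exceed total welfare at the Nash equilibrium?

Lab i's FOC: ∂u_i/∂x_i = α_i − x_i = 0, so x_i* = α_i.
NE contributions = (1, 2, 4, 2); X = 9.
W^NE = (Σα)·X − ½Σα_i² = 9² − ½·25 = 68.5.
Planner sets x_i = Σα_j = 9 for every i, so X^SO = 4·9 = 36.
W^SO = (Σα)·X^SO − ½·4·(Σα)² = (4/2)·9² = 162.
Deadweight loss = W^SO − W^NE = 93.5.

93.5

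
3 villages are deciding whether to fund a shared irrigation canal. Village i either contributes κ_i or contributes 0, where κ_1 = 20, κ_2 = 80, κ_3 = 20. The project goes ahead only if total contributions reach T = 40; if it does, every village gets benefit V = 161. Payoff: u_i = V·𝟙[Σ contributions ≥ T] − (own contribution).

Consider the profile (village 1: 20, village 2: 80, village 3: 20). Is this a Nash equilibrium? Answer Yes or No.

No

Total = 120 ≥ 40: provided.
Village 1 (pledges 20, payoff 141): dropping to 0 → total 100, payoff 161. Profitable deviation.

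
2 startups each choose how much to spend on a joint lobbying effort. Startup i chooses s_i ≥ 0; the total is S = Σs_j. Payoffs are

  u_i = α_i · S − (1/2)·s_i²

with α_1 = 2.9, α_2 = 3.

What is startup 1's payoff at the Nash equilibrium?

Startup i's FOC: ∂u_i/∂s_i = α_i − s_i = 0, so s_i* = α_i.
NE contributions = (2.9, 3); S = 5.9.
u_1 = α_1·S − ½·(s_1)² = 2.9·5.9 − ½·2.9² = 12.905.

12.905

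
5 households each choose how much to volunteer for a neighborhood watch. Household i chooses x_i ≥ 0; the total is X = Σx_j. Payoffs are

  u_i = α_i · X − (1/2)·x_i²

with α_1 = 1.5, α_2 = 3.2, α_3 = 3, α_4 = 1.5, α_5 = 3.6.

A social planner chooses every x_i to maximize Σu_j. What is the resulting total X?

64

Planner FOC: ∂(Σu_j)/∂x_i = (Σα_j) − x_i = 0, so x_i^SO = Σα_j = 12.8 for every i; X^SO = 64.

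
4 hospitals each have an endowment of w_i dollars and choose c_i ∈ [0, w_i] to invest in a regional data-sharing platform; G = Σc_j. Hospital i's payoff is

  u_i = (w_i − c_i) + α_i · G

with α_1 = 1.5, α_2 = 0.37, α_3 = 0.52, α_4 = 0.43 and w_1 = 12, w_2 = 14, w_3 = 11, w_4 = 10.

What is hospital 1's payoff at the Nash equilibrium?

∂u_i/∂c_i = α_i − 1, so hospital i contributes w_i if α_i > 1, else 0.
α_i > 1 for i ∈ {1}; NE contributions (12, 0, 0, 0), G = 12.
u_1 = (12 − 12) + 1.5·12 = 18.

18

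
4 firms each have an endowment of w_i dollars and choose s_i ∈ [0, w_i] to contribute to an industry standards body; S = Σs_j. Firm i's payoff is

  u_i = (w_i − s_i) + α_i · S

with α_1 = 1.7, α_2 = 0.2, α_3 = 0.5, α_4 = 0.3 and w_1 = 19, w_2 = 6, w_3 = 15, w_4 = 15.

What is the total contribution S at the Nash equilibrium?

19

∂u_i/∂s_i = α_i − 1, so firm i contributes w_i if α_i > 1, else 0.
α_i > 1 for i ∈ {1}; NE contributions (19, 0, 0, 0), S = 19.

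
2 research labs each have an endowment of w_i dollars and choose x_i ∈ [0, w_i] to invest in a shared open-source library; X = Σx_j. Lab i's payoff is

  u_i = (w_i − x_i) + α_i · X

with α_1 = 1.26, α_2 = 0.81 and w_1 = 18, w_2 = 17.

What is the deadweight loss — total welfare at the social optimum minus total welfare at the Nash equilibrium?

18.19

∂u_i/∂x_i = α_i − 1, so lab i contributes w_i if α_i > 1, else 0.
α_i > 1 for i ∈ {1}; NE contributions (18, 0), X = 18.
W^NE = Σw_i − X^NE + (Σα_i)·X^NE = 35 + 1.07·18 = 54.26.
Planner: ∂(Σu_j)/∂x_i = Σα_j − 1 = 1.07 > 0, so everyone contributes w_i; X^SO = 35, W^SO = 35 + 1.07·35 = 72.45.
Deadweight loss = 18.19.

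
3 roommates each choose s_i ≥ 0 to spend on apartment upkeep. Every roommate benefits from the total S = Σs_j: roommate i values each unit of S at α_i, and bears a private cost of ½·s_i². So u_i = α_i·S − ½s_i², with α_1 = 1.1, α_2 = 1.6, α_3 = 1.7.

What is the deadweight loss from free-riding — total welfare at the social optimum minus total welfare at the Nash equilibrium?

Roommate i's FOC: ∂u_i/∂s_i = α_i − s_i = 0, so s_i* = α_i.
NE contributions = (1.1, 1.6, 1.7); S = 4.4.
W^NE = (Σα)·S − ½Σα_i² = 4.4² − ½·6.66 = 16.03.
Planner sets s_i = Σα_j = 4.4 for every i, so S^SO = 3·4.4 = 13.2.
W^SO = (Σα)·S^SO − ½·3·(Σα)² = (3/2)·4.4² = 29.04.
Deadweight loss = W^SO − W^NE = 13.01.

13.01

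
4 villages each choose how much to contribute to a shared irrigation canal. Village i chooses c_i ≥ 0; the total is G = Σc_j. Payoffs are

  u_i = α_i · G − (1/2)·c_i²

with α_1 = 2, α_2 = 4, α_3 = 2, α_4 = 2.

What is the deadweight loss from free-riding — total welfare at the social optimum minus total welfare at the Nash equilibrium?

114

Village i's FOC: ∂u_i/∂c_i = α_i − c_i = 0, so c_i* = α_i.
NE contributions = (2, 4, 2, 2); G = 10.
W^NE = (Σα)·G − ½Σα_i² = 10² − ½·28 = 86.
Planner sets c_i = Σα_j = 10 for every i, so G^SO = 4·10 = 40.
W^SO = (Σα)·G^SO − ½·4·(Σα)² = (4/2)·10² = 200.
Deadweight loss = W^SO − W^NE = 114.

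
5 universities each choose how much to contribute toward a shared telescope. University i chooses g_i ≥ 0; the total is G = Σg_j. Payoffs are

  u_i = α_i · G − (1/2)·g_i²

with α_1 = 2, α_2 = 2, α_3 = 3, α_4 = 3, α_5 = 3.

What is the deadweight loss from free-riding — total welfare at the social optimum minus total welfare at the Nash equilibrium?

University i's FOC: ∂u_i/∂g_i = α_i − g_i = 0, so g_i* = α_i.
NE contributions = (2, 2, 3, 3, 3); G = 13.
W^NE = (Σα)·G − ½Σα_i² = 13² − ½·35 = 151.5.
Planner sets g_i = Σα_j = 13 for every i, so G^SO = 5·13 = 65.
W^SO = (Σα)·G^SO − ½·5·(Σα)² = (5/2)·13² = 422.5.
Deadweight loss = W^SO − W^NE = 271.

271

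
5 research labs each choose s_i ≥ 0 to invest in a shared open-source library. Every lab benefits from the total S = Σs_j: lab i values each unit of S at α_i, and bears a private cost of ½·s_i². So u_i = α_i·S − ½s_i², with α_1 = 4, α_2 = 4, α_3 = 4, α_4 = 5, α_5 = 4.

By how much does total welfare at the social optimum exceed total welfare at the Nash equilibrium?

706

Lab i's FOC: ∂u_i/∂s_i = α_i − s_i = 0, so s_i* = α_i.
NE contributions = (4, 4, 4, 5, 4); S = 21.
W^NE = (Σα)·S − ½Σα_i² = 21² − ½·89 = 396.5.
Planner sets s_i = Σα_j = 21 for every i, so S^SO = 5·21 = 105.
W^SO = (Σα)·S^SO − ½·5·(Σα)² = (5/2)·21² = 1102.5.
Deadweight loss = W^SO − W^NE = 706.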